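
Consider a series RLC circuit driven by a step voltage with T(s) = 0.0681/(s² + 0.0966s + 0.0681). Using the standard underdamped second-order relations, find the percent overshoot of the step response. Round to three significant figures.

Comparing the denominator to s² + 2ζω_n s + ω_n²: ω_n = √0.0681 = 0.261 rad/s, and 2ζω_n = 0.0966 so ζ = 0.0966/(2·0.261) = 0.185.
Overshoot: exp(−π·0.185/√(1−0.185²)) = 0.553, i.e. 55.3%.

%OS ≈ 55.3%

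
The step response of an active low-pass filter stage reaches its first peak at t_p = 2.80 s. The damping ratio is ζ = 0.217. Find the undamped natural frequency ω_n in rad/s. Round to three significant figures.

ω_n ≈ 1.15 rad/s

Peak time t_p = π/ω_d, so ω_d = π/t_p = π/2.80 = 1.12 rad/s.
ω_n = ω_d/√(1−ζ²) = 1.12/√0.953 = 1.15 rad/s.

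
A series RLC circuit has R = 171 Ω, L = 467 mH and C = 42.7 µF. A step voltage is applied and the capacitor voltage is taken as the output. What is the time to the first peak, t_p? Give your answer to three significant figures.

t_p ≈ 0.0244 s

For a series RLC circuit (capacitor voltage as output), ω_n = 1/√(LC) = 1/√(467 mH · 42.7 µF) = 224 rad/s.
ζ = (R/2)·√(C/L) = (171/2)·√(42.7 µF/467 mH) = 0.818.
The damped frequency ω_d = ω_n√(1−ζ²) = 129 rad/s. t_p = π/ω_d = 0.0244 s.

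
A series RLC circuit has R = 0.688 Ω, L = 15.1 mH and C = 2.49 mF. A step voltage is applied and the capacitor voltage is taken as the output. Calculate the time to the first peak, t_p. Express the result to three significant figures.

For a series RLC circuit (capacitor voltage as output), ω_n = 1/√(LC) = 1/√(15.1 mH · 2.49 mF) = 163 rad/s.
ζ = (R/2)·√(C/L) = (0.688/2)·√(2.49 mF/15.1 mH) = 0.140.
ω_d = ω_n√(1−ζ²) = 161 rad/s. t_p = π/ω_d = 0.0195 s.

t_p ≈ 0.0195 s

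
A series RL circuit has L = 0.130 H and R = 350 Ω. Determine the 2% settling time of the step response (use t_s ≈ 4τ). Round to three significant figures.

τ = L/R = 0.130/350 = 0.000371 s.
t_s ≈ 4τ = 0.00149 s.

t_s ≈ 0.00149 s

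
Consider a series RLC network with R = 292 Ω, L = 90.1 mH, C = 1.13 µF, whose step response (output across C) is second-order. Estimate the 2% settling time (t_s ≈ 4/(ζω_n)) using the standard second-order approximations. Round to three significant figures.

t_s ≈ 0.00247 s

For a series RLC circuit (capacitor voltage as output), ω_n = 1/√(LC) = 1/√(90.1 mH · 1.13 µF) = 3130 rad/s.
ζ = (R/2)·√(C/L) = (292/2)·√(1.13 µF/90.1 mH) = 0.517.
t_s ≈ 4/(ζω_n) = 0.00247 s.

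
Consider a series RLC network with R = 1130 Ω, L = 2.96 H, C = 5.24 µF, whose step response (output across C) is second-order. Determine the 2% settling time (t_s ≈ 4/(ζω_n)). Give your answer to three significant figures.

t_s ≈ 0.0210 s

For a series RLC circuit (capacitor voltage as output), ω_n = 1/√(LC) = 1/√(2.96 H · 5.24 µF) = 254 rad/s.
ζ = (R/2)·√(C/L) = (1130/2)·√(5.24 µF/2.96 H) = 0.752.
t_s ≈ 4/(ζω_n) = 0.0210 s.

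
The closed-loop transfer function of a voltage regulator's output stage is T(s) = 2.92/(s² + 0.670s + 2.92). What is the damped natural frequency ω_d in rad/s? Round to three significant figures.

ω_d ≈ 1.68 rad/s

Comparing the denominator to s² + 2ζω_n s + ω_n²: ω_n = √2.92 = 1.71 rad/s, and 2ζω_n = 0.670 so ζ = 0.670/(2·1.71) = 0.196.
ω_d = 1.71·√(1 − 0.196²) = 1.68 rad/s.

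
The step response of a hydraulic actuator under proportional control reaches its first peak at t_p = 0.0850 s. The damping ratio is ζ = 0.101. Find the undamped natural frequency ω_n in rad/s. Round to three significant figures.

ω_n ≈ 37.1 rad/s

Peak time t_p = π/ω_d, so ω_d = π/t_p = π/0.0850 = 37.0 rad/s.
ω_n = ω_d/√(1−ζ²) = 37.0/√0.990 = 37.1 rad/s.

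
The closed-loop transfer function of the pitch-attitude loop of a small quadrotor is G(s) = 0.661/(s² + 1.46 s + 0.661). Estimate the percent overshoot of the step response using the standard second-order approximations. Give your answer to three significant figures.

ω_n = √0.661 = 0.813 rad/s; ζ = 1.46/(2·0.813) = 0.898.
%OS = 100·exp(−πζ/√(1−ζ²)) = 0.165%.

%OS ≈ 0.165%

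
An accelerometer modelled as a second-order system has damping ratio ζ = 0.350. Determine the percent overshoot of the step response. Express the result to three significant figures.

For an underdamped second-order system, %OS = 100·exp(−πζ/√(1−ζ²)).
πζ/√(1−ζ²) = π·0.350/√(1−0.122) = 1.174, so %OS = 100·e^(−1.174) = 30.9%.

%OS ≈ 30.9%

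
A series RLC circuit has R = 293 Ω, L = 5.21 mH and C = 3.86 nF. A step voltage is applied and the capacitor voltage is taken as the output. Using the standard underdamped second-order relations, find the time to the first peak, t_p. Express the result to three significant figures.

For a series RLC circuit (capacitor voltage as output), ω_n = 1/√(LC) = 1/√(5.21 mH · 3.86 nF) = 223000 rad/s.
ζ = (R/2)·√(C/L) = (293/2)·√(3.86 nF/5.21 mH) = 0.126.
The damped frequency ω_d = ω_n√(1−ζ²) = 221000 rad/s. t_p = π/ω_d = 0.0000142 s.

t_p ≈ 0.0000142 s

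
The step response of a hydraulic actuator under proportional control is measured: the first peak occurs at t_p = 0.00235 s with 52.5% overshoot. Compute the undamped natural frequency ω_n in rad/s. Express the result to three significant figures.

ω_n ≈ 1360 rad/s

ζ from %OS: ζ = |ln 0.525|/√(π²+ln²0.525) = 0.201.
From t_p = π/ω_d, ω_d = π/0.00235 = 1340 rad/s, so ω_n = ω_d/√(1−ζ²) = 1360 rad/s.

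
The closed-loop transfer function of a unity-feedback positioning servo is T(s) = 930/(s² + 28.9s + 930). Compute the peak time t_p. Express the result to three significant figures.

Comparing the denominator to s² + 2ζω_n s + ω_n²: ω_n = √930 = 30.5 rad/s, and 2ζω_n = 28.9 so ζ = 28.9/(2·30.5) = 0.474.
ω_d = 30.5·√(1 − 0.474²) = 26.9 rad/s. Then t_p = π/ω_d = 0.117 s.

t_p ≈ 0.117 s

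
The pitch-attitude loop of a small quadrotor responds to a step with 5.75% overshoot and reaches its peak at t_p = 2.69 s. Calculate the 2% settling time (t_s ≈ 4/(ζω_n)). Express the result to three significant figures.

t_s ≈ 3.77 s

The overshoot fixes ζ = −ln(OS)/√(π²+ln²(OS)) = 0.673.
t_p = π/ω_d ⇒ ω_d = 1.17 rad/s; then ω_n = ω_d/√(1−ζ²) = 1.58 rad/s.
t_s ≈ 4/(ζω_n) = 4/(0.673·1.58) = 3.77 s.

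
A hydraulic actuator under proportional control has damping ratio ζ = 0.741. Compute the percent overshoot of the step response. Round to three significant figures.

For an underdamped second-order system, %OS = 100·exp(−πζ/√(1−ζ²)).
πζ/√(1−ζ²) = π·0.741/√(1−0.549) = 3.467, so %OS = 100·e^(−3.467) = 3.12%.

%OS ≈ 3.12%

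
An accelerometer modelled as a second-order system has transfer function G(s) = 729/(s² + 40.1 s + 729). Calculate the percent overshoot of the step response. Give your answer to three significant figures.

ω_n = √729 = 27.0 rad/s; ζ = 40.1/(2·27.0) = 0.743.
Overshoot: exp(−π·0.743/√(1−0.743²)) = 0.0307, i.e. 3.07%.

%OS ≈ 3.07%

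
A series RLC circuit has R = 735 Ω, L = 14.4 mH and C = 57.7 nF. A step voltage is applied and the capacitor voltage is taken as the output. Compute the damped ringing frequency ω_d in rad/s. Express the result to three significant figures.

For a series RLC circuit (capacitor voltage as output), ω_n = 1/√(LC) = 1/√(14.4 mH · 57.7 nF) = 34700 rad/s.
ζ = (R/2)·√(C/L) = (735/2)·√(57.7 nF/14.4 mH) = 0.736.
ω_d = 34700·√(1 − 0.736²) = 23500 rad/s.

ω_d ≈ 23500 rad/s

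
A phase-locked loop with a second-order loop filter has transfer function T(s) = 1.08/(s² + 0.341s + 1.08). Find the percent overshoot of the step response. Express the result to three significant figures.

%OS ≈ 59.3%

Matching coefficients with s² + 2ζω_n s + ω_n² gives ω_n² = 1.08 ⇒ ω_n = 1.04 rad/s, and ζ = 0.341/(2ω_n) = 0.164.
Overshoot: exp(−π·0.164/√(1−0.164²)) = 0.593, i.e. 59.3%.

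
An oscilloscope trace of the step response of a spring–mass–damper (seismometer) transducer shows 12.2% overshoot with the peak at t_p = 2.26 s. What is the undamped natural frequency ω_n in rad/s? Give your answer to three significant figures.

ω_n ≈ 1.67 rad/s

From the overshoot, ζ = −ln(OS)/√(π²+ln²(OS)) = 0.556.
t_p = π/ω_d ⇒ ω_d = 1.39 rad/s; then ω_n = ω_d/√(1−ζ²) = 1.67 rad/s.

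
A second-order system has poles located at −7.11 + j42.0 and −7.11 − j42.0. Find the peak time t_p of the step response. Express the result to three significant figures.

t_p ≈ 0.0748 s

t_p = π/ω_d with ω_d = 42.0 (the imaginary part), so t_p = 0.0748 s.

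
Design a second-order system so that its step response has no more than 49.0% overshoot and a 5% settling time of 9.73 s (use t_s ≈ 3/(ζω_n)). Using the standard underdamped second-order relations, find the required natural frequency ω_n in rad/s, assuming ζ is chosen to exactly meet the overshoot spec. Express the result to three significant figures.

ω_n ≈ 1.39 rad/s

ζ = −ln(OS)/√(π² + (ln OS)²). With OS = 0.490, ln OS = −0.7133 and ζ = 0.7133/3.222 = 0.221.
Then ω_n = 3/(ζ t_s) = 3/(0.221 × 9.73) = 1.39 rad/s.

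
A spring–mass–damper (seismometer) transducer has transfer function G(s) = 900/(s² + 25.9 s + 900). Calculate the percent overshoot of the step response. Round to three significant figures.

Comparing the denominator to s² + 2ζω_n s + ω_n²: ω_n = √900 = 30.0 rad/s, and 2ζω_n = 25.9 so ζ = 25.9/(2·30.0) = 0.432.
%OS = 100 e^{−πζ/√(1−ζ²)} with ζ = 0.432 gives 22.2%.

%OS ≈ 22.2%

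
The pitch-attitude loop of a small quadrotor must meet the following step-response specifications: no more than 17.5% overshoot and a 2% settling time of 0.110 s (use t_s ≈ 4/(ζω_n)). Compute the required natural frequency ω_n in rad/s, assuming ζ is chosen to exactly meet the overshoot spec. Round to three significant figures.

ω_n ≈ 75.0 rad/s

ζ = −ln(OS)/√(π² + (ln OS)²). With OS = 0.175, ln OS = −1.743 and ζ = 1.743/3.593 = 0.485.
From t_s ≈ 4/(ζω_n): ω_n = 4/(ζ·t_s) = 4/(0.485·0.110) = 75.0 rad/s.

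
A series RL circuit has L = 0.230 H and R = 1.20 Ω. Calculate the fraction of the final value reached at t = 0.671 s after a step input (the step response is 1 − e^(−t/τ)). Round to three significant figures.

τ = L/R = 0.230/1.20 = 0.192 s.
y(t)/y_∞ = 1 − e^(−t/τ) = 1 − e^(−0.671/0.192) = 1 − e^(−3.50) = 0.970.

y/y_∞ ≈ 0.970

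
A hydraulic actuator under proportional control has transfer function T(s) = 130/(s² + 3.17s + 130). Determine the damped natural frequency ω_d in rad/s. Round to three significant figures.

Comparing the denominator to s² + 2ζω_n s + ω_n²: ω_n = √130 = 11.4 rad/s, and 2ζω_n = 3.17 so ζ = 3.17/(2·11.4) = 0.139.
The damped frequency ω_d = ω_n√(1−ζ²) = 11.3 rad/s.

ω_d ≈ 11.3 rad/s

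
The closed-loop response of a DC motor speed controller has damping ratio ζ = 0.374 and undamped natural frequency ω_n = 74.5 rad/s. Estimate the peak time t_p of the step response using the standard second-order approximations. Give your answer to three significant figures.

The damped frequency is ω_d = ω_n√(1−ζ²) = 74.5·√(1−0.140) = 69.1 rad/s.
Peak time t_p = π/ω_d = π/69.1 = 0.0455 s.

t_p ≈ 0.0455 s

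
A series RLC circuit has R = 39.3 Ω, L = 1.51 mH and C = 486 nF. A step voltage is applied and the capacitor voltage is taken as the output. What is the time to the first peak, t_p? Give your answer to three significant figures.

For a series RLC circuit (capacitor voltage as output), ω_n = 1/√(LC) = 1/√(1.51 mH · 486 nF) = 36900 rad/s.
ζ = (R/2)·√(C/L) = (39.3/2)·√(486 nF/1.51 mH) = 0.353.
The damped frequency ω_d = ω_n√(1−ζ²) = 34500 rad/s. t_p = π/ω_d = 0.0000909 s.

t_p ≈ 0.0000909 s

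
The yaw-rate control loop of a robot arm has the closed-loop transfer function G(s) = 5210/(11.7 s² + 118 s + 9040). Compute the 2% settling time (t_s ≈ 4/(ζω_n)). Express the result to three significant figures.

Dividing through by 11.7: denominator becomes s² + 10.09 s + 772.6.
So ω_n = √772.6 = 27.8 rad/s and ζ = 10.09/(2·27.8) = 0.181.
t_s ≈ 4/(ζω_n) = 0.793 s.

t_s ≈ 0.793 s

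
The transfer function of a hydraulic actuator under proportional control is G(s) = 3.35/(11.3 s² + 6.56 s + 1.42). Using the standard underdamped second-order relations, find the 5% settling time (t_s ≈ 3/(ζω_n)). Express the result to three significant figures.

Dividing through by 11.3: denominator becomes s² + 0.5805 s + 0.1257.
So ω_n = √0.1257 = 0.354 rad/s and ζ = 0.5805/(2·0.354) = 0.819.
t_s ≈ 3/(ζω_n) = 10.3 s.

t_s ≈ 10.3 s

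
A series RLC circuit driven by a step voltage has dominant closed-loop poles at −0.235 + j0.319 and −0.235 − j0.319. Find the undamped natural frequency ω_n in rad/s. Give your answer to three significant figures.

ω_n ≈ 0.396 rad/s

With σ = 0.235, ω_d = 0.319: ω_n = √(σ²+ω_d²) = 0.396 rad/s, ζ = σ/ω_n = 0.593.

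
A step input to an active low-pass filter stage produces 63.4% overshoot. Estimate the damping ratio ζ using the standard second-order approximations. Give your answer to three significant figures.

ζ = −ln(OS)/√(π² + (ln OS)²). With OS = 0.634, ln OS = −0.4557 and ζ = 0.4557/3.174 = 0.144.

ζ ≈ 0.144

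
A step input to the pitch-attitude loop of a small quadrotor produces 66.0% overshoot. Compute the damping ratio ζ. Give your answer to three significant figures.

Inverting the overshoot relation: ζ = |ln 0.660|/√(π² + ln²0.660) = 0.131.

ζ ≈ 0.131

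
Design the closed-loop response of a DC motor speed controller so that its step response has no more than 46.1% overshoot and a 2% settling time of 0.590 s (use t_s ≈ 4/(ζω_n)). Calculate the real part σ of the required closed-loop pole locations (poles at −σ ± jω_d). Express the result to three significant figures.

σ ≈ 6.78

The settling-time spec alone fixes σ = ζω_n = 4/t_s = 4/0.590 = 6.78.
(Overshoot then fixes ζ = 0.239 and hence ω_d = σ·√(1−ζ²)/ζ = 27.5 rad/s.)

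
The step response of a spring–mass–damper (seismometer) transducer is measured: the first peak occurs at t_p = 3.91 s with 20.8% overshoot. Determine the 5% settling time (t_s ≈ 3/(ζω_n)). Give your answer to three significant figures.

t_s ≈ 7.47 s

The overshoot fixes ζ = −ln(OS)/√(π²+ln²(OS)) = 0.447.
t_p = π/ω_d ⇒ ω_d = 0.803 rad/s; then ω_n = ω_d/√(1−ζ²) = 0.898 rad/s.
t_s ≈ 3/(ζω_n) = 3/(0.447·0.898) = 7.47 s.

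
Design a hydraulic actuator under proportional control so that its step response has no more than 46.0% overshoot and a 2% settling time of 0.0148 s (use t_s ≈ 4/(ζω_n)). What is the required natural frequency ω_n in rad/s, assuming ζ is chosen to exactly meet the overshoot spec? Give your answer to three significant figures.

ω_n ≈ 1130 rad/s

From %OS = 100·exp(−πζ/√(1−ζ²)), invert to get ζ = −ln(OS)/√(π² + ln²(OS)) with OS = 0.460.
−ln 0.460 = 0.7765, so ζ = 0.7765/√(π² + 0.6030) = 0.240.
From t_s ≈ 4/(ζω_n): ω_n = 4/(ζ·t_s) = 4/(0.240·0.0148) = 1130 rad/s.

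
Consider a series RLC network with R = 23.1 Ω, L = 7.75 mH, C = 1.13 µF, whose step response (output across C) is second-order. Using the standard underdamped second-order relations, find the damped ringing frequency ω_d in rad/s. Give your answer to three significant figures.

ω_d ≈ 10600 rad/s

For a series RLC circuit (capacitor voltage as output), ω_n = 1/√(LC) = 1/√(7.75 mH · 1.13 µF) = 10700 rad/s.
ζ = (R/2)·√(C/L) = (23.1/2)·√(1.13 µF/7.75 mH) = 0.139.
ω_d = ω_n√(1−ζ²) = 10600 rad/s.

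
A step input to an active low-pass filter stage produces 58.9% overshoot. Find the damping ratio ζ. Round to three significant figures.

Inverting the overshoot relation: ζ = |ln 0.589|/√(π² + ln²0.589) = 0.166.

ζ ≈ 0.166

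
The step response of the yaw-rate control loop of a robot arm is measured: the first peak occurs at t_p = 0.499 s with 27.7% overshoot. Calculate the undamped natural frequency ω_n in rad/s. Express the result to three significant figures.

ζ from %OS: ζ = |ln 0.277|/√(π²+ln²0.277) = 0.378.
From t_p = π/ω_d, ω_d = π/0.499 = 6.30 rad/s, so ω_n = ω_d/√(1−ζ²) = 6.80 rad/s.

ω_n ≈ 6.80 rad/s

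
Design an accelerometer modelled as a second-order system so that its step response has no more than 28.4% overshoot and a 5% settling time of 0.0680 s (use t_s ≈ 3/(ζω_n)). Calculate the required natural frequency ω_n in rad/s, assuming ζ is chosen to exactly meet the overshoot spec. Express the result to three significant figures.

ω_n ≈ 119 rad/s

From %OS = 100·exp(−πζ/√(1−ζ²)), invert to get ζ = −ln(OS)/√(π² + ln²(OS)) with OS = 0.284.
−ln 0.284 = 1.259, so ζ = 1.259/√(π² + 1.585) = 0.372.
From t_s ≈ 3/(ζω_n): ω_n = 3/(ζ·t_s) = 3/(0.372·0.0680) = 119 rad/s.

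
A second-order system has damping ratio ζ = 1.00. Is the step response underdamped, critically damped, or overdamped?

Since ζ = 1, the system is critically damped.

critically damped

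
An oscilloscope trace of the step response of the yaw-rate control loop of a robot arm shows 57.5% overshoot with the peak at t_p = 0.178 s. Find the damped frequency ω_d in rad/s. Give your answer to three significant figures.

t_p = π/ω_d, so ω_d = π/0.178 = 17.6 rad/s.

ω_d ≈ 17.6 rad/s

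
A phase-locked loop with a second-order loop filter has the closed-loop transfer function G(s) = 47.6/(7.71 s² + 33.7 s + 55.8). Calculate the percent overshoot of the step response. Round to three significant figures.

Dividing through by 7.71: denominator becomes s² + 4.371 s + 7.237.
So ω_n = √7.237 = 2.69 rad/s and ζ = 4.371/(2·2.69) = 0.812.
Overshoot: exp(−π·0.812/√(1−0.812²)) = 0.0126, i.e. 1.26%.

%OS ≈ 1.26%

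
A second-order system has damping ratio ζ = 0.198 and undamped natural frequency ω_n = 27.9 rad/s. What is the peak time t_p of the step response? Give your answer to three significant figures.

The damped frequency is ω_d = ω_n√(1−ζ²) = 27.9·√(1−0.0392) = 27.3 rad/s.
Peak time t_p = π/ω_d = π/27.3 = 0.115 s.

t_p ≈ 0.115 s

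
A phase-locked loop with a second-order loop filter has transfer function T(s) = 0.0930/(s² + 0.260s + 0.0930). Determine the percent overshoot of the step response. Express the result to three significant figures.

ω_n = √0.0930 = 0.305 rad/s; ζ = 0.260/(2·0.305) = 0.426.
%OS = 100·exp(−πζ/√(1−ζ²)) = 22.8%.

%OS ≈ 22.8%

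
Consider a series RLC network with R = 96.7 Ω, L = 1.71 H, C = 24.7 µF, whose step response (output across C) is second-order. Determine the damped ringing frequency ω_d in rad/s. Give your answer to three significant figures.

ω_d ≈ 151 rad/s

For a series RLC circuit (capacitor voltage as output), ω_n = 1/√(LC) = 1/√(1.71 H · 24.7 µF) = 154 rad/s.
ζ = (R/2)·√(C/L) = (96.7/2)·√(24.7 µF/1.71 H) = 0.184.
ω_d = 154·√(1 − 0.184²) = 151 rad/s.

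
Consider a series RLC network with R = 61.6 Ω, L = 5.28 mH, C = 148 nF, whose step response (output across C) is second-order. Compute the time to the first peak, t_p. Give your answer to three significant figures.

t_p ≈ 0.0000890 s

For a series RLC circuit (capacitor voltage as output), ω_n = 1/√(LC) = 1/√(5.28 mH · 148 nF) = 35800 rad/s.
ζ = (R/2)·√(C/L) = (61.6/2)·√(148 nF/5.28 mH) = 0.163.
ω_d = ω_n√(1−ζ²) = 35300 rad/s. t_p = π/ω_d = 0.0000890 s.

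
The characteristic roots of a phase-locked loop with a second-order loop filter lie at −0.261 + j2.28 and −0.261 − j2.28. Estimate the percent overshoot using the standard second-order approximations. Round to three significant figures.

%OS ≈ 69.8%

With σ = 0.261, ω_d = 2.28: ω_n = √(σ²+ω_d²) = 2.29 rad/s, ζ = σ/ω_n = 0.114.
%OS = 100·exp(−πζ/√(1−ζ²)) = 69.8%.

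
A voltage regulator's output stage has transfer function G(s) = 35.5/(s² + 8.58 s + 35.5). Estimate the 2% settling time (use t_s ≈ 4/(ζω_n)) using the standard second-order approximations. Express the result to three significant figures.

t_s ≈ 0.932 s

Comparing the denominator to s² + 2ζω_n s + ω_n²: ω_n = √35.5 = 5.96 rad/s, and 2ζω_n = 8.58 so ζ = 8.58/(2·5.96) = 0.720.
t_s ≈ 4/(ζω_n) = 4/(0.720·5.96) = 0.932 s.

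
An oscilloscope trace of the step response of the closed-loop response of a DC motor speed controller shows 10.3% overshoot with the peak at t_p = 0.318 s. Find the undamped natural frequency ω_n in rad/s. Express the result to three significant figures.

ω_n ≈ 12.2 rad/s

ζ from %OS: ζ = |ln 0.103|/√(π²+ln²0.103) = 0.586.
From t_p = π/ω_d, ω_d = π/0.318 = 9.88 rad/s, so ω_n = ω_d/√(1−ζ²) = 12.2 rad/s.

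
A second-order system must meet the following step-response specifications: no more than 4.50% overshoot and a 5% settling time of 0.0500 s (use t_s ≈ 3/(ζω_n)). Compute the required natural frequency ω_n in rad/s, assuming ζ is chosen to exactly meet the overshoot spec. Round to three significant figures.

ω_n ≈ 85.4 rad/s

ζ = −ln(OS)/√(π² + (ln OS)²). With OS = 0.0450, ln OS = −3.101 and ζ = 3.101/4.414 = 0.703.
From t_s ≈ 3/(ζω_n): ω_n = 3/(ζ·t_s) = 3/(0.703·0.0500) = 85.4 rad/s.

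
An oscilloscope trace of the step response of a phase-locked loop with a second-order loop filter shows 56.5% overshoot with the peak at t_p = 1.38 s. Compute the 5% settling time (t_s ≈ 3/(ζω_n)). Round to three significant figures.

t_s ≈ 7.25 s

The overshoot fixes ζ = −ln(OS)/√(π²+ln²(OS)) = 0.179.
From t_p = π/ω_d, ω_d = π/1.38 = 2.28 rad/s, so ω_n = ω_d/√(1−ζ²) = 2.31 rad/s.
t_s ≈ 3/(ζω_n) = 3/(0.179·2.31) = 7.25 s.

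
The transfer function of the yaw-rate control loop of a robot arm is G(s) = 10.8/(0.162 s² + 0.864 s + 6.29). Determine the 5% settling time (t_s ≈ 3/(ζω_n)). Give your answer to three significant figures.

Dividing through by 0.162: denominator becomes s² + 5.333 s + 38.83.
So ω_n = √38.83 = 6.23 rad/s and ζ = 5.333/(2·6.23) = 0.428.
t_s ≈ 3/(ζω_n) = 1.12 s.

t_s ≈ 1.12 s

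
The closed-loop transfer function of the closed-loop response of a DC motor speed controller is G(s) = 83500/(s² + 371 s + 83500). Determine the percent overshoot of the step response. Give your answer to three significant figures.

Matching coefficients with s² + 2ζω_n s + ω_n² gives ω_n² = 83500 ⇒ ω_n = 289 rad/s, and ζ = 371/(2ω_n) = 0.642.
%OS = 100 e^{−πζ/√(1−ζ²)} with ζ = 0.642 gives 7.21%.

%OS ≈ 7.21%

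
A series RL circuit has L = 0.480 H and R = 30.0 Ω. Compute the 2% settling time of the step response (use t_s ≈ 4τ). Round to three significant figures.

τ = L/R = 0.480/30.0 = 0.0160 s.
t_s ≈ 4τ = 0.0640 s.

t_s ≈ 0.0640 s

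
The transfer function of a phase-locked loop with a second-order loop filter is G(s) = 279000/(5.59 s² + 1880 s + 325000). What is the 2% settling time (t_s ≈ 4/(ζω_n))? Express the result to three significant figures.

t_s ≈ 0.0238 s

Dividing through by 5.59: denominator becomes s² + 336.3 s + 58140.
So ω_n = √58140 = 241 rad/s and ζ = 336.3/(2·241) = 0.697.
t_s ≈ 4/(ζω_n) = 0.0238 s.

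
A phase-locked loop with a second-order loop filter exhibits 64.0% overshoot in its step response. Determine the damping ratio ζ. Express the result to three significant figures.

ζ ≈ 0.141

ζ = −ln(OS)/√(π² + (ln OS)²). With OS = 0.640, ln OS = −0.4463 and ζ = 0.4463/3.173 = 0.141.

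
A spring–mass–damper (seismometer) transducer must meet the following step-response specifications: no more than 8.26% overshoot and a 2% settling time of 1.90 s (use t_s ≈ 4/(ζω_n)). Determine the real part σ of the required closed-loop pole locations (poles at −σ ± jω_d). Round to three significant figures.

The settling-time spec alone fixes σ = ζω_n = 4/t_s = 4/1.90 = 2.11.
(Overshoot then fixes ζ = 0.622 and hence ω_d = σ·√(1−ζ²)/ζ = 2.65 rad/s.)

σ ≈ 2.11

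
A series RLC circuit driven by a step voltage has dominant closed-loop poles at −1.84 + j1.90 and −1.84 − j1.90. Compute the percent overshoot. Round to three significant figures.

%OS ≈ 4.77%

The poles are at −σ ± jω_d with σ = 1.84 and ω_d = 1.90, so ω_n = √(σ²+ω_d²) = 2.64 rad/s and ζ = σ/ω_n = 0.696.
%OS = 100 e^{−πζ/√(1−ζ²)} with ζ = 0.696 gives 4.77%.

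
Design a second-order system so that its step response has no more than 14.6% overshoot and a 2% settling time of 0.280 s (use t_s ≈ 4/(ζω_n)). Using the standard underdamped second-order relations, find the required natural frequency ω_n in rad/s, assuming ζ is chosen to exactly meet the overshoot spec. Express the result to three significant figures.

ω_n ≈ 27.4 rad/s

From %OS = 100·exp(−πζ/√(1−ζ²)), invert to get ζ = −ln(OS)/√(π² + ln²(OS)) with OS = 0.146.
−ln 0.146 = 1.924, so ζ = 1.924/√(π² + 3.702) = 0.522.
From t_s ≈ 4/(ζω_n): ω_n = 4/(ζ·t_s) = 4/(0.522·0.280) = 27.4 rad/s.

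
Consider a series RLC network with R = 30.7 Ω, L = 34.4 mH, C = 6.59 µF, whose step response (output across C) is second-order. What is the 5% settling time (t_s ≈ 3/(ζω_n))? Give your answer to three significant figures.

For a series RLC circuit (capacitor voltage as output), ω_n = 1/√(LC) = 1/√(34.4 mH · 6.59 µF) = 2100 rad/s.
ζ = (R/2)·√(C/L) = (30.7/2)·√(6.59 µF/34.4 mH) = 0.212.
t_s ≈ 3/(ζω_n) = 0.00672 s.

t_s ≈ 0.00672 s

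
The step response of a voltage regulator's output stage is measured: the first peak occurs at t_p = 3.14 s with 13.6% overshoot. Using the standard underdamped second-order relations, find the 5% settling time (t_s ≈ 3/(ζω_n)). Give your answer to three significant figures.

t_s ≈ 4.72 s

From the overshoot, ζ = −ln(OS)/√(π²+ln²(OS)) = 0.536.
t_p = π/ω_d ⇒ ω_d = 1.00 rad/s; then ω_n = ω_d/√(1−ζ²) = 1.19 rad/s.
t_s ≈ 3/(ζω_n) = 3/(0.536·1.19) = 4.72 s.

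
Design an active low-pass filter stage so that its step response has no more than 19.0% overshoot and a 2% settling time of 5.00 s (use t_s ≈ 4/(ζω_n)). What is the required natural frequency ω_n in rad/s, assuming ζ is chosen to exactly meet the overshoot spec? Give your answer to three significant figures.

From %OS = 100·exp(−πζ/√(1−ζ²)), invert to get ζ = −ln(OS)/√(π² + ln²(OS)) with OS = 0.190.
−ln 0.190 = 1.661, so ζ = 1.661/√(π² + 2.758) = 0.467.
Then ω_n = 4/(ζ t_s) = 4/(0.467 × 5.00) = 1.71 rad/s.

ω_n ≈ 1.71 rad/s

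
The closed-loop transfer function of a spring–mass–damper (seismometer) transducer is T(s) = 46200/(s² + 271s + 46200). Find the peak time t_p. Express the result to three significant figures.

ω_n = √46200 = 215 rad/s; ζ = 271/(2·215) = 0.630.
ω_d = ω_n√(1−ζ²) = 167 rad/s. Then t_p = π/ω_d = 0.0188 s.

t_p ≈ 0.0188 s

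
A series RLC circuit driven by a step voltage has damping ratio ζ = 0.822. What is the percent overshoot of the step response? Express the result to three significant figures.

%OS ≈ 1.07%

For an underdamped second-order system, %OS = 100·exp(−πζ/√(1−ζ²)).
πζ/√(1−ζ²) = π·0.822/√(1−0.676) = 4.535, so %OS = 100·e^(−4.535) = 1.07%.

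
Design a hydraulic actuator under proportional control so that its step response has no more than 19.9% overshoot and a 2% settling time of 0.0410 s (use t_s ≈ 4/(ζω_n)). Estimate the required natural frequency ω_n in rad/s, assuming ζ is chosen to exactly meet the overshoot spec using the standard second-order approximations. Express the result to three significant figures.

From %OS = 100·exp(−πζ/√(1−ζ²)), invert to get ζ = −ln(OS)/√(π² + ln²(OS)) with OS = 0.199.
−ln 0.199 = 1.614, so ζ = 1.614/√(π² + 2.606) = 0.457.
From t_s ≈ 4/(ζω_n): ω_n = 4/(ζ·t_s) = 4/(0.457·0.0410) = 213 rad/s.

ω_n ≈ 213 rad/s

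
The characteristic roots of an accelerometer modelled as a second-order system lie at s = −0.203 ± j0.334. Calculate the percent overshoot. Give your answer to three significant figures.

|pole| = ω_n = √(0.203² + 0.334²) = 0.391 rad/s; ζ = cos θ = σ/ω_n = 0.519.
Overshoot: exp(−π·0.519/√(1−0.519²)) = 0.148, i.e. 14.8%.

%OS ≈ 14.8%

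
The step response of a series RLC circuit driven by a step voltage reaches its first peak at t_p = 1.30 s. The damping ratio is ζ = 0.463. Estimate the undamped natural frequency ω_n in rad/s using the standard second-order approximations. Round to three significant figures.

Peak time t_p = π/ω_d, so ω_d = π/t_p = π/1.30 = 2.42 rad/s.
ω_n = ω_d/√(1−ζ²) = 2.42/√0.786 = 2.73 rad/s.

ω_n ≈ 2.73 rad/s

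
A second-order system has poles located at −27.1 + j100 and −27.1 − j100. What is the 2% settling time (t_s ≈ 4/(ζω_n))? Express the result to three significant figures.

For poles at −σ ± jω_d, ζω_n = σ = 27.1, so t_s ≈ 4/σ = 0.148 s.

t_s ≈ 0.148 s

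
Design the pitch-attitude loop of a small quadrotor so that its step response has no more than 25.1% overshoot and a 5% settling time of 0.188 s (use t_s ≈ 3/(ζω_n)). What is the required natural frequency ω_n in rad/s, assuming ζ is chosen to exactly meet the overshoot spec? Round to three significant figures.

Inverting the overshoot relation: ζ = |ln 0.251|/√(π² + ln²0.251) = 0.403.
Then ω_n = 3/(ζ t_s) = 3/(0.403 × 0.188) = 39.6 rad/s.

ω_n ≈ 39.6 rad/s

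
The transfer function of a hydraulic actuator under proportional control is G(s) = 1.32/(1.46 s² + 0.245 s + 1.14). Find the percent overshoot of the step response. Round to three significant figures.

Dividing through by 1.46: denominator becomes s² + 0.1678 s + 0.7808.
So ω_n = √0.7808 = 0.884 rad/s and ζ = 0.1678/(2·0.884) = 0.0950.
Overshoot: exp(−π·0.0950/√(1−0.0950²)) = 0.741, i.e. 74.1%.

%OS ≈ 74.1%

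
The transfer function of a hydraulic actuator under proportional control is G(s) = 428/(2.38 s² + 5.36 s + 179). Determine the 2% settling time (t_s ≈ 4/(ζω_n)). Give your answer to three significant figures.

t_s ≈ 3.55 s

Dividing through by 2.38: denominator becomes s² + 2.252 s + 75.21.
So ω_n = √75.21 = 8.67 rad/s and ζ = 2.252/(2·8.67) = 0.130.
t_s ≈ 4/(ζω_n) = 3.55 s.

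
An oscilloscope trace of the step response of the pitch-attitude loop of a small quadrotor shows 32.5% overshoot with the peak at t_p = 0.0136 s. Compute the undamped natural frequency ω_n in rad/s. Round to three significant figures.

ω_n ≈ 245 rad/s

From the overshoot, ζ = −ln(OS)/√(π²+ln²(OS)) = 0.337.
From t_p = π/ω_d, ω_d = π/0.0136 = 231 rad/s, so ω_n = ω_d/√(1−ζ²) = 245 rad/s.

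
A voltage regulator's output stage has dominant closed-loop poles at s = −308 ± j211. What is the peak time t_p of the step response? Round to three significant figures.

t_p = π/ω_d with ω_d = 211 (the imaginary part), so t_p = 0.0149 s.

t_p ≈ 0.0149 s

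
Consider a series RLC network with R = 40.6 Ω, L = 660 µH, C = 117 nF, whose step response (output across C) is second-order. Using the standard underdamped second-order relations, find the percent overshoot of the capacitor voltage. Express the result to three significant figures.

%OS ≈ 41.4%

For a series RLC circuit (capacitor voltage as output), ω_n = 1/√(LC) = 1/√(660 µH · 117 nF) = 114000 rad/s.
ζ = (R/2)·√(C/L) = (40.6/2)·√(117 nF/660 µH) = 0.270.
Overshoot: exp(−π·0.270/√(1−0.270²)) = 0.414, i.e. 41.4%.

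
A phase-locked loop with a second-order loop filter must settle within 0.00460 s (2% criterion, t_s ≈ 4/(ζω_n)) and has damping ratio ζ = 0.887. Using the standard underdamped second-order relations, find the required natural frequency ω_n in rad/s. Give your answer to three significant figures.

Rearranging t_s ≈ 4/(ζω_n) gives ω_n = 4/(ζ·t_s) = 4/(0.887 × 0.00460) = 980 rad/s.

ω_n ≈ 980 rad/s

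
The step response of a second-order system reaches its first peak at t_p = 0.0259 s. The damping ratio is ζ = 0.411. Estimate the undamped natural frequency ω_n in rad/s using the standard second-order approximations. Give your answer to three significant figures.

Peak time t_p = π/ω_d, so ω_d = π/t_p = π/0.0259 = 121 rad/s.
ω_n = ω_d/√(1−ζ²) = 121/√0.831 = 133 rad/s.

ω_n ≈ 133 rad/s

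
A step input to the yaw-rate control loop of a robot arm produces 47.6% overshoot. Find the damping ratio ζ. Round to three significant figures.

Inverting the overshoot relation: ζ = |ln 0.476|/√(π² + ln²0.476) = 0.230.

ζ ≈ 0.230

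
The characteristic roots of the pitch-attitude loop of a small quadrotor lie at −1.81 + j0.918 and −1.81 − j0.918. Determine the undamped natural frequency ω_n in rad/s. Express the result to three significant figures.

With σ = 1.81, ω_d = 0.918: ω_n = √(σ²+ω_d²) = 2.03 rad/s, ζ = σ/ω_n = 0.892.

ω_n ≈ 2.03 rad/s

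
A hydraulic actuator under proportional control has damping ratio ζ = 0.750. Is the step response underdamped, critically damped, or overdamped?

Since ζ = 0.750 < 1, the system is underdamped.

underdamped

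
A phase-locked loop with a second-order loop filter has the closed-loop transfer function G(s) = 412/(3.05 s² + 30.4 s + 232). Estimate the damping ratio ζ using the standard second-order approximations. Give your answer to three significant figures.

Dividing through by 3.05: denominator becomes s² + 9.967 s + 76.07.
So ω_n = √76.07 = 8.72 rad/s and ζ = 9.967/(2·8.72) = 0.571.

ζ ≈ 0.571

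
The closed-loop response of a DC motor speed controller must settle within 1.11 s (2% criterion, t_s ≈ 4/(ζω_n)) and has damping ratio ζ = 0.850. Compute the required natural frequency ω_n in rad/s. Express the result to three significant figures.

ω_n ≈ 4.24 rad/s

Rearranging t_s ≈ 4/(ζω_n) gives ω_n = 4/(ζ·t_s) = 4/(0.850 × 1.11) = 4.24 rad/s.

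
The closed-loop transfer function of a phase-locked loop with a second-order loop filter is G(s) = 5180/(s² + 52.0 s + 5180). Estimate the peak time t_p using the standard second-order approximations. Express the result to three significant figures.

t_p ≈ 0.0468 s

Matching coefficients with s² + 2ζω_n s + ω_n² gives ω_n² = 5180 ⇒ ω_n = 72.0 rad/s, and ζ = 52.0/(2ω_n) = 0.361.
The damped frequency ω_d = ω_n√(1−ζ²) = 67.1 rad/s. Then t_p = π/ω_d = 0.0468 s.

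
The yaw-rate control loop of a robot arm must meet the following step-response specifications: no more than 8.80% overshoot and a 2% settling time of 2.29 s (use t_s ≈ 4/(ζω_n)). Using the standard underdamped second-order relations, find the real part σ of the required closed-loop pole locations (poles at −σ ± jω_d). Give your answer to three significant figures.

σ ≈ 1.75

The settling-time spec alone fixes σ = ζω_n = 4/t_s = 4/2.29 = 1.75.
(Overshoot then fixes ζ = 0.612 and hence ω_d = σ·√(1−ζ²)/ζ = 2.26 rad/s.)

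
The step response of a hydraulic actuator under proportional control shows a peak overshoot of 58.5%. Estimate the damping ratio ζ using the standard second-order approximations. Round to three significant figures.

Inverting the overshoot relation: ζ = |ln 0.585|/√(π² + ln²0.585) = 0.168.

ζ ≈ 0.168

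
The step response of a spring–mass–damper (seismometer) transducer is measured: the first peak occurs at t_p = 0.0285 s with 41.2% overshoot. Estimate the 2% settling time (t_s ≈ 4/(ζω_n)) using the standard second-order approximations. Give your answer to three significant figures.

From the overshoot, ζ = −ln(OS)/√(π²+ln²(OS)) = 0.272.
From t_p = π/ω_d, ω_d = π/0.0285 = 110 rad/s, so ω_n = ω_d/√(1−ζ²) = 115 rad/s.
t_s ≈ 4/(ζω_n) = 4/(0.272·115) = 0.129 s.

t_s ≈ 0.129 s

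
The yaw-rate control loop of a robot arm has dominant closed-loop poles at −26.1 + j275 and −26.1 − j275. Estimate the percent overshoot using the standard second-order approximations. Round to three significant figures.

%OS ≈ 74.2%

|pole| = ω_n = √(26.1² + 275²) = 276 rad/s; ζ = cos θ = σ/ω_n = 0.0945.
Overshoot: exp(−π·0.0945/√(1−0.0945²)) = 0.742, i.e. 74.2%.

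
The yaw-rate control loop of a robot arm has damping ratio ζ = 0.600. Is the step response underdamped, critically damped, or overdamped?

Since ζ = 0.600 < 1, the system is underdamped.

underdamped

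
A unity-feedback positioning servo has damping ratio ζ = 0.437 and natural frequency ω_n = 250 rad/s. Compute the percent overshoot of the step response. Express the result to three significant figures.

%OS ≈ 21.7%

For an underdamped second-order system, %OS = 100·exp(−πζ/√(1−ζ²)).
πζ/√(1−ζ²) = π·0.437/√(1−0.191) = 1.526, so %OS = 100·e^(−1.526) = 21.7%.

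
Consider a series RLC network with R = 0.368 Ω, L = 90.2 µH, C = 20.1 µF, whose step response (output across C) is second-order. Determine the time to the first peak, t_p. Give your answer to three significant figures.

For a series RLC circuit (capacitor voltage as output), ω_n = 1/√(LC) = 1/√(90.2 µH · 20.1 µF) = 23500 rad/s.
ζ = (R/2)·√(C/L) = (0.368/2)·√(20.1 µF/90.2 µH) = 0.0869.
ω_d = 23500·√(1 − 0.0869²) = 23400 rad/s. t_p = π/ω_d = 0.000134 s.

t_p ≈ 0.000134 s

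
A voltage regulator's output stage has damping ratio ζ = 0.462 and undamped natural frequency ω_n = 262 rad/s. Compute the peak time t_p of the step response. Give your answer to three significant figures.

t_p ≈ 0.0135 s

The damped frequency is ω_d = ω_n√(1−ζ²) = 262·√(1−0.213) = 232 rad/s.
Peak time t_p = π/ω_d = π/232 = 0.0135 s.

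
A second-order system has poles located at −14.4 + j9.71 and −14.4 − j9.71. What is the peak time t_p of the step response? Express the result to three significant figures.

t_p ≈ 0.324 s

t_p = π/ω_d with ω_d = 9.71 (the imaginary part), so t_p = 0.324 s.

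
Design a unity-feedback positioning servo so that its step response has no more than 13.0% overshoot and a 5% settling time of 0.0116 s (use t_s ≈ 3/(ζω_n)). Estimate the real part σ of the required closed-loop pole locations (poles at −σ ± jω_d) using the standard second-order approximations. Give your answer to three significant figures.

σ ≈ 259

The settling-time spec alone fixes σ = ζω_n = 3/t_s = 3/0.0116 = 259.
(Overshoot then fixes ζ = 0.545 and hence ω_d = σ·√(1−ζ²)/ζ = 398 rad/s.)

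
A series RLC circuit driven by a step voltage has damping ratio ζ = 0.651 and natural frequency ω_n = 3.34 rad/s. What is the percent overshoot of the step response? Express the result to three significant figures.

For an underdamped second-order system, %OS = 100·exp(−πζ/√(1−ζ²)).
πζ/√(1−ζ²) = π·0.651/√(1−0.424) = 2.694, so %OS = 100·e^(−2.694) = 6.76%.

%OS ≈ 6.76%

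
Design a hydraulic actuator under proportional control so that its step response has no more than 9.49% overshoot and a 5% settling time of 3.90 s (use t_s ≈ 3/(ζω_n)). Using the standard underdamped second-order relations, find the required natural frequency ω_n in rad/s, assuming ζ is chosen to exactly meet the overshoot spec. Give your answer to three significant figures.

ω_n ≈ 1.28 rad/s

Inverting the overshoot relation: ζ = |ln 0.0949|/√(π² + ln²0.0949) = 0.600.
From t_s ≈ 3/(ζω_n): ω_n = 3/(ζ·t_s) = 3/(0.600·3.90) = 1.28 rad/s.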